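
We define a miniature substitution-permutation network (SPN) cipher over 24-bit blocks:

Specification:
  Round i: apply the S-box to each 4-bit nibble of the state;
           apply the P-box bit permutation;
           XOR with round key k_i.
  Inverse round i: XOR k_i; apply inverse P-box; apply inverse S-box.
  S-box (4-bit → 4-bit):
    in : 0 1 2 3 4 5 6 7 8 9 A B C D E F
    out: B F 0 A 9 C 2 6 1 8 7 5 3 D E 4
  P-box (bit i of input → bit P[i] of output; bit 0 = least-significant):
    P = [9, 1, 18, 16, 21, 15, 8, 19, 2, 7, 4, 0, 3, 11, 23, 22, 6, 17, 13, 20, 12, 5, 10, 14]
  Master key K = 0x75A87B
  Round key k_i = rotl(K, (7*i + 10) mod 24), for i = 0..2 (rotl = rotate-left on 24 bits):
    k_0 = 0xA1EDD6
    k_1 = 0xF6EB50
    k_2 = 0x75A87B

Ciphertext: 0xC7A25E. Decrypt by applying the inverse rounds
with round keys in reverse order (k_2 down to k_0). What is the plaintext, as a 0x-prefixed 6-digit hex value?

s_0 = ciphertext = 0xC7A25E
s_1 = InvRound(s_0, k_2) = 0x637488
s_2 = InvRound(s_1, k_1) = 0xB4A77D
s_3 = InvRound(s_2, k_0) = 0x39C321

0x39C321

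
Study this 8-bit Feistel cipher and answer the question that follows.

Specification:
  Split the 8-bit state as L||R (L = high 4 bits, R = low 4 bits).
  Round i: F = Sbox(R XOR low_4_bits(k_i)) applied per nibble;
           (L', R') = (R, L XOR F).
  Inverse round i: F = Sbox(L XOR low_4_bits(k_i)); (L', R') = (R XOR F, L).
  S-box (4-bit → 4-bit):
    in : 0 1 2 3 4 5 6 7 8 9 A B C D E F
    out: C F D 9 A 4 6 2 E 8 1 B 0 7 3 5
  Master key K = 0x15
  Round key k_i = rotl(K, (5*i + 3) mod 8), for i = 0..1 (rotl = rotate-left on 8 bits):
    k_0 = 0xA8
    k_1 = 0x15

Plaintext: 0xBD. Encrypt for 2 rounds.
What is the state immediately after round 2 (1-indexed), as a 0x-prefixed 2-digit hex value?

0xFC

s_0 = plaintext = 0xBD
s_1 = Round(s_0, k_0) = 0xDF
s_2 = Round(s_1, k_1) = 0xFC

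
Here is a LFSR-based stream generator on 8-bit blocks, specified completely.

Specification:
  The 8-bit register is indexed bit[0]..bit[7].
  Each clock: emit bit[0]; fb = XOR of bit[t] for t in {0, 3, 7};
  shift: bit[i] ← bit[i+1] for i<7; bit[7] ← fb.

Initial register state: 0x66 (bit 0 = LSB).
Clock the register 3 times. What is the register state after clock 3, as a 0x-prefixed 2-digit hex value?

0xCC

reg_0 = 0x66
clock 1: out=0, reg = 0x33
clock 2: out=1, reg = 0x99
clock 3: out=1, reg = 0xCC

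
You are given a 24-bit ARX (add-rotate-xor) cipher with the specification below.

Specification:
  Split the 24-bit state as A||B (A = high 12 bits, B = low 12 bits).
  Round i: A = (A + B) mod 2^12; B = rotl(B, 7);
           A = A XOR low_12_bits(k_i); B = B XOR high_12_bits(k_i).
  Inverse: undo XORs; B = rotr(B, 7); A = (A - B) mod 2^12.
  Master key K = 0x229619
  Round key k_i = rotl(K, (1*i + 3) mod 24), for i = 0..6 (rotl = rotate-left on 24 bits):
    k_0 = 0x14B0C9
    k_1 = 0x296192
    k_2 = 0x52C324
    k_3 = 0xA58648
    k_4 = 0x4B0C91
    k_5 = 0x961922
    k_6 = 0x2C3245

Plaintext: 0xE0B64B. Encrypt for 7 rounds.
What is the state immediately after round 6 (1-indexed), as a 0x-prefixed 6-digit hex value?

0xCB239D

s_0 = plaintext = 0xE0B64B
s_1 = Round(s_0, k_0) = 0x49F4F9
s_2 = Round(s_1, k_1) = 0x80AE31
s_3 = Round(s_2, k_2) = 0x51FDDD
s_4 = Round(s_3, k_3) = 0x4B44B6
s_5 = Round(s_4, k_4) = 0x5FBF95
s_6 = Round(s_5, k_5) = 0xCB239D
s_7 = Round(s_6, k_6) = 0x20AC5F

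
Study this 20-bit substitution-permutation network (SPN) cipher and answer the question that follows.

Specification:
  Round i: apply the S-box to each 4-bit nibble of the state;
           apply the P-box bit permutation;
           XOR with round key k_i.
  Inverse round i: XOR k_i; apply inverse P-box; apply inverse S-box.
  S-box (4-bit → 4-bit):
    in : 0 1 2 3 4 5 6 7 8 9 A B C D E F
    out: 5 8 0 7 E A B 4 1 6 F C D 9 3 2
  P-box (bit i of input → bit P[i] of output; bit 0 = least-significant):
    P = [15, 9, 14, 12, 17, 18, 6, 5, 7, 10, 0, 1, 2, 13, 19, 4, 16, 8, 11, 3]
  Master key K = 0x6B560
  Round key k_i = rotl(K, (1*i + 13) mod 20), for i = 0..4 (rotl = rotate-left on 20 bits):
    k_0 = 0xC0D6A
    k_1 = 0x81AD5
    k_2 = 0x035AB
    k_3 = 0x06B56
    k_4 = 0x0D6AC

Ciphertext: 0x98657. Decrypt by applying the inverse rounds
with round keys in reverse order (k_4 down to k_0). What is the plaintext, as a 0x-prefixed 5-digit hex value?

s_0 = ciphertext = 0x98657
s_1 = InvRound(s_0, k_4) = 0xDBCBB
s_2 = InvRound(s_1, k_3) = 0x6034A
s_3 = InvRound(s_2, k_2) = 0x2F3A5
s_4 = InvRound(s_3, k_1) = 0x942C0
s_5 = InvRound(s_4, k_0) = 0xA2659

0xA2659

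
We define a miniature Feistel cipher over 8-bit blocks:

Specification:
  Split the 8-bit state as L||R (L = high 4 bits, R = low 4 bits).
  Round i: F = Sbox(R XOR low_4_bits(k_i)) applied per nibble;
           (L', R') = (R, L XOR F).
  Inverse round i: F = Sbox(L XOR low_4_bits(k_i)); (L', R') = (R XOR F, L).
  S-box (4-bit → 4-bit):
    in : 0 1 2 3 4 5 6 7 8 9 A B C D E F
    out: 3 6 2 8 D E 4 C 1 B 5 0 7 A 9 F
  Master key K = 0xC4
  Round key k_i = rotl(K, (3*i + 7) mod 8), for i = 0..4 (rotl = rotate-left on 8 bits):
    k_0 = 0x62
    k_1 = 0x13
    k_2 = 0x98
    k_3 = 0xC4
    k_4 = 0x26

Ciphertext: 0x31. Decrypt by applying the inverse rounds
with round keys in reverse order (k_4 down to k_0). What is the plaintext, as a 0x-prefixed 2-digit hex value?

0xB4

s_0 = ciphertext = 0x31
s_1 = InvRound(s_0, k_4) = 0xF3
s_2 = InvRound(s_1, k_3) = 0x3F
s_3 = InvRound(s_2, k_2) = 0xF3
s_4 = InvRound(s_3, k_1) = 0x4F
s_5 = InvRound(s_4, k_0) = 0xB4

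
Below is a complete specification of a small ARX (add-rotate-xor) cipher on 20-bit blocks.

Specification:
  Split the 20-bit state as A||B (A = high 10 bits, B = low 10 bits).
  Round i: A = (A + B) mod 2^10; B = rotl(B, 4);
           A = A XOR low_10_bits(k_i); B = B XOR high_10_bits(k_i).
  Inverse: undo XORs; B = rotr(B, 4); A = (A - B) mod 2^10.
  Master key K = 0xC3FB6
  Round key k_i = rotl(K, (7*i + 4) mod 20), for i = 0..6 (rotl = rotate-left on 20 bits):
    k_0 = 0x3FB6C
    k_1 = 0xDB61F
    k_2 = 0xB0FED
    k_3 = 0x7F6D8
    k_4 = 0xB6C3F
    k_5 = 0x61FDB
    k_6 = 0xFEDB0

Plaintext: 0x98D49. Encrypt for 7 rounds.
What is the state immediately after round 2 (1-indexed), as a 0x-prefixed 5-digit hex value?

0xCD1DC

s_0 = plaintext = 0x98D49
s_1 = Round(s_0, k_0) = 0x3006B
s_2 = Round(s_1, k_1) = 0xCD1DC
s_3 = Round(s_2, k_2) = 0xBF704
s_4 = Round(s_3, k_3) = 0x365B1
s_5 = Round(s_4, k_4) = 0xAD5CD
s_6 = Round(s_5, k_5) = 0xD6550
s_7 = Round(s_6, k_6) = 0x466FE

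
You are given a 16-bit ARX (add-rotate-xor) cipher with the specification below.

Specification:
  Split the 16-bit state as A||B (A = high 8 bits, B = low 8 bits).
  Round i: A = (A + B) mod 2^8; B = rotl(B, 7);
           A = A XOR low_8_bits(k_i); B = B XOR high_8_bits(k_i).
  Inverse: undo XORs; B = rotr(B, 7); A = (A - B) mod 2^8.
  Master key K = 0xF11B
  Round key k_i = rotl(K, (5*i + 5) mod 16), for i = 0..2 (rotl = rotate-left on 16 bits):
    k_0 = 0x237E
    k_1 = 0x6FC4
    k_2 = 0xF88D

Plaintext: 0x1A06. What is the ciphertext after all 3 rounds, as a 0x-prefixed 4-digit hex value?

s_0 = plaintext = 0x1A06
s_1 = Round(s_0, k_0) = 0x5E20
s_2 = Round(s_1, k_1) = 0xBA7F
s_3 = Round(s_2, k_2) = 0xB447

0xB447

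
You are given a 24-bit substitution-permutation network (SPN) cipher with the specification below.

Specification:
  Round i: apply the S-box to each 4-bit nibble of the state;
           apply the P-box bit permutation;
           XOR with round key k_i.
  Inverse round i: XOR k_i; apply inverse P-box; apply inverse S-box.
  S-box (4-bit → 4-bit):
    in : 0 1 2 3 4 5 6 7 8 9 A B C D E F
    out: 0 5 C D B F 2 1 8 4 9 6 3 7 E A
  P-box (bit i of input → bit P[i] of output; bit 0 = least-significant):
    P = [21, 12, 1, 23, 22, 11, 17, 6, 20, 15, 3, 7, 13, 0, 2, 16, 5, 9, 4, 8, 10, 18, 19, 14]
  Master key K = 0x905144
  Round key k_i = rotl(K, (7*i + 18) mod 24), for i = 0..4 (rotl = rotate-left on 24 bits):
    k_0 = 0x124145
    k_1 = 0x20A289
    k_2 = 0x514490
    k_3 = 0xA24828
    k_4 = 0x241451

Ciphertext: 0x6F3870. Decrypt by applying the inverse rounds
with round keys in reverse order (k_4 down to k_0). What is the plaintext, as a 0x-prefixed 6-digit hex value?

s_0 = ciphertext = 0x6F3870
s_1 = InvRound(s_0, k_4) = 0x1740D0
s_2 = InvRound(s_1, k_3) = 0x6183FA
s_3 = InvRound(s_2, k_2) = 0xA40D81
s_4 = InvRound(s_3, k_1) = 0xCF7B68
s_5 = InvRound(s_4, k_0) = 0xBC51CF

0xBC51CF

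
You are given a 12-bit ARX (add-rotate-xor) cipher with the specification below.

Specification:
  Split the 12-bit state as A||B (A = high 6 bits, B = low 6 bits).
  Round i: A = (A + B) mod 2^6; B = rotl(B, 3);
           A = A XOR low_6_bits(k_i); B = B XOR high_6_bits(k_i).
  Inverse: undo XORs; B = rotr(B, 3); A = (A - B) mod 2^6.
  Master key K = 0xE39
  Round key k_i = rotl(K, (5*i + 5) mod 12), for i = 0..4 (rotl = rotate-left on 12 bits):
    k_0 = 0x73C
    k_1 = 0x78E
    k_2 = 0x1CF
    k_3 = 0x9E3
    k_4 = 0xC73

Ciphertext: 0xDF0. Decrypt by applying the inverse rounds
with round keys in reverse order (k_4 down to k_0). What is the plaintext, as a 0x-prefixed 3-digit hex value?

0x26A

s_0 = ciphertext = 0xDF0
s_1 = InvRound(s_0, k_4) = 0xF08
s_2 = InvRound(s_1, k_3) = 0x8BD
s_3 = InvRound(s_2, k_2) = 0x597
s_4 = InvRound(s_3, k_1) = 0x3C9
s_5 = InvRound(s_4, k_0) = 0x26A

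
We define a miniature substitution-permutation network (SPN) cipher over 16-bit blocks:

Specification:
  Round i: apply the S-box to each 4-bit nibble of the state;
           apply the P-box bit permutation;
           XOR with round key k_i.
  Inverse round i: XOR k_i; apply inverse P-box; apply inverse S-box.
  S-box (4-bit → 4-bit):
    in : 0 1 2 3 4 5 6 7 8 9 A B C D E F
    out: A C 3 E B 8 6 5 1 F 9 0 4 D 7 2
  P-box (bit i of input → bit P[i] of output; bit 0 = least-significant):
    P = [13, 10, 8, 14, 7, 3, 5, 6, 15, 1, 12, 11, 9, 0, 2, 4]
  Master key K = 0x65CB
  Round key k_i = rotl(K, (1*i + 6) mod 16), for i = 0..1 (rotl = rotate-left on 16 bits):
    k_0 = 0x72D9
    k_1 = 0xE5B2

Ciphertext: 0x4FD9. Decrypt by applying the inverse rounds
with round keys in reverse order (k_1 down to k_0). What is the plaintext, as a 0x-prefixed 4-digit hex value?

s_0 = ciphertext = 0x4FD9
s_1 = InvRound(s_0, k_1) = 0x2438
s_2 = InvRound(s_1, k_0) = 0x2CD0

0x2CD0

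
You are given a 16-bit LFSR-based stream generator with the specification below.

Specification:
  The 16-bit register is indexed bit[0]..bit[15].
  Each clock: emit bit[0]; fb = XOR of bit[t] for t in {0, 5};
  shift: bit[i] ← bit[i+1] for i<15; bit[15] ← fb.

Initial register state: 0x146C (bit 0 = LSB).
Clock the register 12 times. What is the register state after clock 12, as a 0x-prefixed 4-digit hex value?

reg_0 = 0x146C
clock 1: out=0, reg = 0x8A36
clock 2: out=0, reg = 0xC51B
clock 3: out=1, reg = 0xE28D
clock 4: out=1, reg = 0xF146
clock 5: out=0, reg = 0x78A3
clock 6: out=1, reg = 0x3C51
clock 7: out=1, reg = 0x9E28
clock 8: out=0, reg = 0xCF14
clock 9: out=0, reg = 0x678A
clock 10: out=0, reg = 0x33C5
clock 11: out=1, reg = 0x99E2
clock 12: out=0, reg = 0xCCF1

0xCCF1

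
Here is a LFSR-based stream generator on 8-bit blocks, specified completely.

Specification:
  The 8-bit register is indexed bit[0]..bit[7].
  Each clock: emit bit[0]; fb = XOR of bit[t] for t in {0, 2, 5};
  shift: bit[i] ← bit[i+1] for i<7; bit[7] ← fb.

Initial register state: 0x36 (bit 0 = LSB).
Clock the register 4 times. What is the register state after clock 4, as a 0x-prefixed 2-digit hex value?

reg_0 = 0x36
clock 1: out=0, reg = 0x1B
clock 2: out=1, reg = 0x8D
clock 3: out=1, reg = 0x46
clock 4: out=0, reg = 0xA3

0xA3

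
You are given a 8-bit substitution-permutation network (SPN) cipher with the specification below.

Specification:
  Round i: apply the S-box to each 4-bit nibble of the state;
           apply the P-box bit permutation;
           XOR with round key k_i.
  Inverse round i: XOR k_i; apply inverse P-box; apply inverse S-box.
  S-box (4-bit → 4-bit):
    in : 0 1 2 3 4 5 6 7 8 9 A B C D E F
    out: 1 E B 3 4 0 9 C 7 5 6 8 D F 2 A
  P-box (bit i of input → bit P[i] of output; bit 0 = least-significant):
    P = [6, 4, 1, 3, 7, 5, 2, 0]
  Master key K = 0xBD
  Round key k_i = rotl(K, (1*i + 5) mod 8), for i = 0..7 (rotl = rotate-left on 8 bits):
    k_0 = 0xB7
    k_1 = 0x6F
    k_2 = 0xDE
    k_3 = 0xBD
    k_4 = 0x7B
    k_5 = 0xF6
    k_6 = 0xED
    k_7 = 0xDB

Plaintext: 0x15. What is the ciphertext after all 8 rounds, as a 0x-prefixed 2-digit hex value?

0x22

s_0 = plaintext = 0x15
s_1 = Round(s_0, k_0) = 0x92
s_2 = Round(s_1, k_1) = 0xB3
s_3 = Round(s_2, k_2) = 0x8F
s_4 = Round(s_3, k_3) = 0x01
s_5 = Round(s_4, k_4) = 0xE1
s_6 = Round(s_5, k_5) = 0xCC
s_7 = Round(s_6, k_6) = 0x22
s_8 = Round(s_7, k_7) = 0x22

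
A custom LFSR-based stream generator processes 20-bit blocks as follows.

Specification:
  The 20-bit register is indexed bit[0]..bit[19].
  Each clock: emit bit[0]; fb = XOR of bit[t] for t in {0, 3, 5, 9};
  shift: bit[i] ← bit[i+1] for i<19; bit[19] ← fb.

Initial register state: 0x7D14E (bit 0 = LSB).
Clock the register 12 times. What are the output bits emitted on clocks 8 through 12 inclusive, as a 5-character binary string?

01000

reg_0 = 0x7D14E
clock 1: out=0, reg = 0xBE8A7
clock 2: out=1, reg = 0x5F453
clock 3: out=1, reg = 0xAFA29
clock 4: out=1, reg = 0x57D14
clock 5: out=0, reg = 0x2BE8A
clock 6: out=0, reg = 0x15F45
clock 7: out=1, reg = 0x0AFA2
clock 8: out=0, reg = 0x057D1
clock 9: out=1, reg = 0x02BE8
clock 10: out=0, reg = 0x815F4
clock 11: out=0, reg = 0xC0AFA
clock 12: out=0, reg = 0xE057D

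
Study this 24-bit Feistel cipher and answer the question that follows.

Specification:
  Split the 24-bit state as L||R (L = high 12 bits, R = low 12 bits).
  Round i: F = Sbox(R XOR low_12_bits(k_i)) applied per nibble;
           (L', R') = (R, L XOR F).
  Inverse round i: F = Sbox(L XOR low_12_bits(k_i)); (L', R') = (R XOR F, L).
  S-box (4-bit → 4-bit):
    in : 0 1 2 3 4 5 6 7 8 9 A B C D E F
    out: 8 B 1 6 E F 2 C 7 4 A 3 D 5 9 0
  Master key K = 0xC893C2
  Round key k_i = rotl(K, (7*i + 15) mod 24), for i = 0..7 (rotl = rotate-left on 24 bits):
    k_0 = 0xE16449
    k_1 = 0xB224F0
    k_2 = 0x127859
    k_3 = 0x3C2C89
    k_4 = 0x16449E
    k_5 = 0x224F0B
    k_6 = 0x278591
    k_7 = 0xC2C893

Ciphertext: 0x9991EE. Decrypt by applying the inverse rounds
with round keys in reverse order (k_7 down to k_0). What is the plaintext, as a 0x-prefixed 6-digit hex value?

0xAB72FA

s_0 = ciphertext = 0x9991EE
s_1 = InvRound(s_0, k_7) = 0xA64999
s_2 = InvRound(s_1, k_6) = 0x996A64
s_3 = InvRound(s_2, k_5) = 0x821996
s_4 = InvRound(s_3, k_4) = 0x4A6821
s_5 = InvRound(s_4, k_3) = 0xF314A6
s_6 = InvRound(s_5, k_2) = 0x881F31
s_7 = InvRound(s_6, k_1) = 0x2FA881
s_8 = InvRound(s_7, k_0) = 0xAB72FA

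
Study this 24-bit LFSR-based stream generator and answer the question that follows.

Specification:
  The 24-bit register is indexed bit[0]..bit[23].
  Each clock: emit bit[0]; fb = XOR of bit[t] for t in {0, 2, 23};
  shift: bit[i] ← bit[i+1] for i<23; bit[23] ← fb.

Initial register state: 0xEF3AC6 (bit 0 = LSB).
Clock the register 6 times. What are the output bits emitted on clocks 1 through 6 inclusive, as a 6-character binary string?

011000

reg_0 = 0xEF3AC6
clock 1: out=0, reg = 0x779D63
clock 2: out=1, reg = 0xBBCEB1
clock 3: out=1, reg = 0x5DE758
clock 4: out=0, reg = 0x2EF3AC
clock 5: out=0, reg = 0x9779D6
clock 6: out=0, reg = 0x4BBCEB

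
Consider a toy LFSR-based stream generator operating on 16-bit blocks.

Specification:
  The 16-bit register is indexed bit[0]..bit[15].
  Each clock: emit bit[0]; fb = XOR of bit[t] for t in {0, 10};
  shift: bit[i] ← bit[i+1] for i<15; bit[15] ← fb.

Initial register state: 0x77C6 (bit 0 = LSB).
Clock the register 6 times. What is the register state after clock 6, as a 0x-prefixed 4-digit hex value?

reg_0 = 0x77C6
clock 1: out=0, reg = 0xBBE3
clock 2: out=1, reg = 0xDDF1
clock 3: out=1, reg = 0x6EF8
clock 4: out=0, reg = 0xB77C
clock 5: out=0, reg = 0xDBBE
clock 6: out=0, reg = 0x6DDF

0x6DDF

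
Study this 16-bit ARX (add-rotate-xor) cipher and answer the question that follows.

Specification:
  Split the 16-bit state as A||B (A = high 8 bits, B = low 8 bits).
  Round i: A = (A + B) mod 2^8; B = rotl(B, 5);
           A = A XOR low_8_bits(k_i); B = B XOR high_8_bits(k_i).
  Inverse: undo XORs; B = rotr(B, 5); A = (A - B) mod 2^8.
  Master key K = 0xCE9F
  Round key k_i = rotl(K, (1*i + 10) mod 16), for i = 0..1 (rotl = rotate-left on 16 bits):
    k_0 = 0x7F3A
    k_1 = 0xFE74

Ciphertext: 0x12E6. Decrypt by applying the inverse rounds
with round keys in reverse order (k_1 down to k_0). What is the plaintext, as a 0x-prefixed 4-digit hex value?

0x9FFD

s_0 = ciphertext = 0x12E6
s_1 = InvRound(s_0, k_1) = 0xA6C0
s_2 = InvRound(s_1, k_0) = 0x9FFD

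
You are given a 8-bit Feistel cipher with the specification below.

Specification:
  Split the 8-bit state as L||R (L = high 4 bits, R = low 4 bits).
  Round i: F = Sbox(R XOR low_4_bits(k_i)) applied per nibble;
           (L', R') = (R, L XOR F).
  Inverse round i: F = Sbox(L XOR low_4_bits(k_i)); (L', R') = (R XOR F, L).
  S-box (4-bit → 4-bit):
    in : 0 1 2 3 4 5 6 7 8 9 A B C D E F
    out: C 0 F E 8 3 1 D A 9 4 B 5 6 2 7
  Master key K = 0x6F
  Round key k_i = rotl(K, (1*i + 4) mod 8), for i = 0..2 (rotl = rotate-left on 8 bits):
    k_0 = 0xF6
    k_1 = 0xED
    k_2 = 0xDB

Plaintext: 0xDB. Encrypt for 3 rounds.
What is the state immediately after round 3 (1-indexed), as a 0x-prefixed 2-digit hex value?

s_0 = plaintext = 0xDB
s_1 = Round(s_0, k_0) = 0xBB
s_2 = Round(s_1, k_1) = 0xBA
s_3 = Round(s_2, k_2) = 0xAB

0xAB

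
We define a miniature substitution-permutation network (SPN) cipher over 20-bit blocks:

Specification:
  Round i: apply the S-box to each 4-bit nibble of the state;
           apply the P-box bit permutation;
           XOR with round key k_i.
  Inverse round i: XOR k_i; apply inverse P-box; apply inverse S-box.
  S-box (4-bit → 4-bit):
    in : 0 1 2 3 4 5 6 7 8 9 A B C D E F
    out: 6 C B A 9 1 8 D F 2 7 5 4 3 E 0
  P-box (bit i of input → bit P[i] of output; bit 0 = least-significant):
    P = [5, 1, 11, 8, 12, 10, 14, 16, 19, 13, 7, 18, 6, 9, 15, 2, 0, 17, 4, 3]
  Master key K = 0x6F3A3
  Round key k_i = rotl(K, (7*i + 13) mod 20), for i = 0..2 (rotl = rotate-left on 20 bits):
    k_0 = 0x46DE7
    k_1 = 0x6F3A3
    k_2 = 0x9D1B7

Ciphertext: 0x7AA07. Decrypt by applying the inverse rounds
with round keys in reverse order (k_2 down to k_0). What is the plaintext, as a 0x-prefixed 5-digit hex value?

s_0 = ciphertext = 0x7AA07
s_1 = InvRound(s_0, k_2) = 0x098B7
s_2 = InvRound(s_1, k_1) = 0x033C1
s_3 = InvRound(s_2, k_0) = 0xF36AA

0xF36AA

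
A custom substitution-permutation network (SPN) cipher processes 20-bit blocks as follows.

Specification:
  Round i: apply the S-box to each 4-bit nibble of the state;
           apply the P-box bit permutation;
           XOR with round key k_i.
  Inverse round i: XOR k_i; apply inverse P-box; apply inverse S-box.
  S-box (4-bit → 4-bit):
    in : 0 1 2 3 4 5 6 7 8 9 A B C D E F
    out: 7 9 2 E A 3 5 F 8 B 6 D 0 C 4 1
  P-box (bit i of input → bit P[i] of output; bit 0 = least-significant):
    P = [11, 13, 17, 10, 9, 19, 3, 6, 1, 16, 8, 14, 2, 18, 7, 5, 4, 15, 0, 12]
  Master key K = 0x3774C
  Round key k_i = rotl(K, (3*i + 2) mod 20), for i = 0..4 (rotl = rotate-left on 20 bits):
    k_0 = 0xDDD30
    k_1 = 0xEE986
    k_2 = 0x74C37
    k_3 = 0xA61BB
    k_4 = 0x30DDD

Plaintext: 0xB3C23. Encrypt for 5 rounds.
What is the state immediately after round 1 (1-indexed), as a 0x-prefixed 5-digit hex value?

s_0 = plaintext = 0xB3C23
s_1 = Round(s_0, k_0) = 0x3E981
s_2 = Round(s_1, k_1) = 0xF3545
s_3 = Round(s_2, k_2) = 0xA64C5
s_4 = Round(s_3, k_3) = 0xB893E
s_5 = Round(s_4, k_4) = 0x85DA6

0x3E981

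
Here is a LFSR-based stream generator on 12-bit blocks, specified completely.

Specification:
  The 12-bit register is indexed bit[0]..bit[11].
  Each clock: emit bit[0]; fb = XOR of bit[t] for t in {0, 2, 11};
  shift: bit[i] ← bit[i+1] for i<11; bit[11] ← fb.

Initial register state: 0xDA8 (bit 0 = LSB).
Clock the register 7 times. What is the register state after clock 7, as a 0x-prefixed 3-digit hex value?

reg_0 = 0xDA8
clock 1: out=0, reg = 0xED4
clock 2: out=0, reg = 0x76A
clock 3: out=0, reg = 0x3B5
clock 4: out=1, reg = 0x1DA
clock 5: out=0, reg = 0x0ED
clock 6: out=1, reg = 0x076
clock 7: out=0, reg = 0x83B

0x83B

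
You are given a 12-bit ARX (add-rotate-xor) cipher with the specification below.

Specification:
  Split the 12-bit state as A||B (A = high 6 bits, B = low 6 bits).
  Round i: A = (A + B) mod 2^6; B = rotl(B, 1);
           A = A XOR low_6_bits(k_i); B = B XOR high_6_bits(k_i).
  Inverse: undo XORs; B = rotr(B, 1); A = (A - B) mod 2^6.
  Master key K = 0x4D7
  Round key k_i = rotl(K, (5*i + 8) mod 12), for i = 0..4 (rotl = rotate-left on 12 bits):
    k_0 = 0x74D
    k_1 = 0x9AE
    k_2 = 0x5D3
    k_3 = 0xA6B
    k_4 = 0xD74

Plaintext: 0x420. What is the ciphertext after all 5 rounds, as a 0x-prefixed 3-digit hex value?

0xB08

s_0 = plaintext = 0x420
s_1 = Round(s_0, k_0) = 0xF5C
s_2 = Round(s_1, k_1) = 0xDDE
s_3 = Round(s_2, k_2) = 0x1AB
s_4 = Round(s_3, k_3) = 0x6BE
s_5 = Round(s_4, k_4) = 0xB08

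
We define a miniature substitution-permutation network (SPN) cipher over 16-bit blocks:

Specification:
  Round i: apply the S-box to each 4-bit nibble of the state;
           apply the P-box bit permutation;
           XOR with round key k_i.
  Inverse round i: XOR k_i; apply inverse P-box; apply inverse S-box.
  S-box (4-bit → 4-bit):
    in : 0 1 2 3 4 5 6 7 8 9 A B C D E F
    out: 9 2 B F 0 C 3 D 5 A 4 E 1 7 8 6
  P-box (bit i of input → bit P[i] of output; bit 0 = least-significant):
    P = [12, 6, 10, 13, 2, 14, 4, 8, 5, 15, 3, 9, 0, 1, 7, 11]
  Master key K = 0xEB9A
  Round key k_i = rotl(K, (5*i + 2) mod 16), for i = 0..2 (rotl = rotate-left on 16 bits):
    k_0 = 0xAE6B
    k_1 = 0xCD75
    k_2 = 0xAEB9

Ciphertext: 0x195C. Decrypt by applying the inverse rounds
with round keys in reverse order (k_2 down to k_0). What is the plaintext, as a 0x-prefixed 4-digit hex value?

s_0 = ciphertext = 0x195C
s_1 = InvRound(s_0, k_2) = 0x8203
s_2 = InvRound(s_1, k_1) = 0x903F
s_3 = InvRound(s_2, k_0) = 0xEE83

0xEE83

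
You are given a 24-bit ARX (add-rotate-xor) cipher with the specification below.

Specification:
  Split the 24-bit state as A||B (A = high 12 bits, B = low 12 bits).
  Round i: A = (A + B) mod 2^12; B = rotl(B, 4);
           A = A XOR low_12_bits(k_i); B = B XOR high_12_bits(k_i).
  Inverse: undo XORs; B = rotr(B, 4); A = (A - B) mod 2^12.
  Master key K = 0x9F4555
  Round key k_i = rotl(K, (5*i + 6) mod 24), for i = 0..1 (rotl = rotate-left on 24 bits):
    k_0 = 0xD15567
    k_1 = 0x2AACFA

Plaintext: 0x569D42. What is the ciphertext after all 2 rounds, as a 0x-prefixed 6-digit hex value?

0xDFE123

s_0 = plaintext = 0x569D42
s_1 = Round(s_0, k_0) = 0x7CC938
s_2 = Round(s_1, k_1) = 0xDFE123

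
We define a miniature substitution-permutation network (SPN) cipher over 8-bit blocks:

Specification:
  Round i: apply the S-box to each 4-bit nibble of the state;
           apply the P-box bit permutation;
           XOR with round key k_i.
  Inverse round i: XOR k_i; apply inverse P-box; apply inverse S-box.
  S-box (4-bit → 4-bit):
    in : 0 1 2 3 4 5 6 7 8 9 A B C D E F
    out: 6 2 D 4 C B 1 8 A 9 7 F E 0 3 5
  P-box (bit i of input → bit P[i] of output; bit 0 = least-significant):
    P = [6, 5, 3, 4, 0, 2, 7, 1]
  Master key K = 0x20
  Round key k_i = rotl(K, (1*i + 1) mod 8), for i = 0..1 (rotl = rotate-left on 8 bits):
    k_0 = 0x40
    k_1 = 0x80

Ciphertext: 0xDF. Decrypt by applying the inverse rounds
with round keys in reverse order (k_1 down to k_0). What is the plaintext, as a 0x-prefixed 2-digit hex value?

0x77

s_0 = ciphertext = 0xDF
s_1 = InvRound(s_0, k_1) = 0x52
s_2 = InvRound(s_1, k_0) = 0x77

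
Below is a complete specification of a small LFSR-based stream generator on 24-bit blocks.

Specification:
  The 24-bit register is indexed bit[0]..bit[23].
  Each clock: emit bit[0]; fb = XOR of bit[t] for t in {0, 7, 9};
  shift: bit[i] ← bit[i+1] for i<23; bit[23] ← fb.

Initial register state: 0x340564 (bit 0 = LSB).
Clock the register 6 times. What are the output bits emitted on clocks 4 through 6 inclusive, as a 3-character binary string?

reg_0 = 0x340564
clock 1: out=0, reg = 0x1A02B2
clock 2: out=0, reg = 0x0D0159
clock 3: out=1, reg = 0x8680AC
clock 4: out=0, reg = 0xC34056
clock 5: out=0, reg = 0x61A02B
clock 6: out=1, reg = 0xB0D015

001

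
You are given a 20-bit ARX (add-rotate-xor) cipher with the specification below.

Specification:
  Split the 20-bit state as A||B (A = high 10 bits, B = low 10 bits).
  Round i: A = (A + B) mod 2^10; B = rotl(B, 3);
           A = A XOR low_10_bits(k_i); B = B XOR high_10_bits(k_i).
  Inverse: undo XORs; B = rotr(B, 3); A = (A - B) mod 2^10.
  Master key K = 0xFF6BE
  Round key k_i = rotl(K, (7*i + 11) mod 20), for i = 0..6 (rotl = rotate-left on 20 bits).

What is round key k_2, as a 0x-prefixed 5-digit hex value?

K = 0xFF6BE
k_0 = rotl(K, (7*0+11) mod 20) = rotl(K, 11) = 0x5F7FB
k_1 = rotl(K, (7*1+11) mod 20) = rotl(K, 18) = 0xBFDAF
k_2 = rotl(K, (7*2+11) mod 20) = rotl(K, 5) = 0xED7DF

0xED7DF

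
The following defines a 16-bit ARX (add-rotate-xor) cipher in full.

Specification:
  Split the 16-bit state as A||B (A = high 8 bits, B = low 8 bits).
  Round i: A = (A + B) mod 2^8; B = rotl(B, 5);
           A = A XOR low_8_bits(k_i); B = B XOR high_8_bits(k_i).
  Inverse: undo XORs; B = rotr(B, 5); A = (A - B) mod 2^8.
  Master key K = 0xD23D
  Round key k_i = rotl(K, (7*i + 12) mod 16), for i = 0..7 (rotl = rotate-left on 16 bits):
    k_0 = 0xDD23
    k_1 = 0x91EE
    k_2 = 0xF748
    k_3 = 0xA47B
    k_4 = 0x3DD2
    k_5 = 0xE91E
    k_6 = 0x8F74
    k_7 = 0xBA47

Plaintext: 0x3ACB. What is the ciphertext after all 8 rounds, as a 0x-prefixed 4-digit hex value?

0xF296

s_0 = plaintext = 0x3ACB
s_1 = Round(s_0, k_0) = 0x26A4
s_2 = Round(s_1, k_1) = 0x2405
s_3 = Round(s_2, k_2) = 0x6157
s_4 = Round(s_3, k_3) = 0xC34E
s_5 = Round(s_4, k_4) = 0xC3F4
s_6 = Round(s_5, k_5) = 0xA977
s_7 = Round(s_6, k_6) = 0x5461
s_8 = Round(s_7, k_7) = 0xF296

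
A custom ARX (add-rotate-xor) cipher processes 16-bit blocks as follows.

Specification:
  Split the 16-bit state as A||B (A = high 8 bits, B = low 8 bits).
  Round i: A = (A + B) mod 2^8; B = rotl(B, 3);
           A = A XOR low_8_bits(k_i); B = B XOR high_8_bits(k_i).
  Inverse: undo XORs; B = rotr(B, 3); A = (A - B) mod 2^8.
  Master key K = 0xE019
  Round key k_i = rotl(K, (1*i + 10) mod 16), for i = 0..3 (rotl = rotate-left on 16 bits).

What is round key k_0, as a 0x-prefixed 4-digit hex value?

K = 0xE019
k_0 = rotl(K, (1*0+10) mod 16) = rotl(K, 10) = 0x6780

0x6780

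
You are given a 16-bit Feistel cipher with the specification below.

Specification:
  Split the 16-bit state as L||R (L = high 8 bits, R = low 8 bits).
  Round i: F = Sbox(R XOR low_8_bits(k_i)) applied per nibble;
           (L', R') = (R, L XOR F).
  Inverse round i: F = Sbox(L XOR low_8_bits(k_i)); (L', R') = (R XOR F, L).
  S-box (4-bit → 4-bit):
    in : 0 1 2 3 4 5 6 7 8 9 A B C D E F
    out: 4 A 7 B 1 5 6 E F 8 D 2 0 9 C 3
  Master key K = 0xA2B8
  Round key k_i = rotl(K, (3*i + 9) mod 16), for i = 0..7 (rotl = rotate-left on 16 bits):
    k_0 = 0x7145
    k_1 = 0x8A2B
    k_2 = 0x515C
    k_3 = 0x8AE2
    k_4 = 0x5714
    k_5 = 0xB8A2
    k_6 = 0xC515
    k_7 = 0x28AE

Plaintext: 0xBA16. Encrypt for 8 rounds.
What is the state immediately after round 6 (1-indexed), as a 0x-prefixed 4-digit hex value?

s_0 = plaintext = 0xBA16
s_1 = Round(s_0, k_0) = 0x16E1
s_2 = Round(s_1, k_1) = 0xE11B
s_3 = Round(s_2, k_2) = 0x1BFF
s_4 = Round(s_3, k_3) = 0xFFB2
s_5 = Round(s_4, k_4) = 0xB229
s_6 = Round(s_5, k_5) = 0x2940
s_7 = Round(s_6, k_6) = 0x407C
s_8 = Round(s_7, k_7) = 0x7CD7

0x2940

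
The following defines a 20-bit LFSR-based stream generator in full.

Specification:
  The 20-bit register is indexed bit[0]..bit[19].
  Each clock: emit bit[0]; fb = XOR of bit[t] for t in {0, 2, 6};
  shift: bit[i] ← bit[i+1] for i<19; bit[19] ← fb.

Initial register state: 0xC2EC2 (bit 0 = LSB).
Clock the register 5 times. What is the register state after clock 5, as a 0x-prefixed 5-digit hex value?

reg_0 = 0xC2EC2
clock 1: out=0, reg = 0xE1761
clock 2: out=1, reg = 0x70BB0
clock 3: out=0, reg = 0x385D8
clock 4: out=0, reg = 0x9C2EC
clock 5: out=0, reg = 0x4E176

0x4E176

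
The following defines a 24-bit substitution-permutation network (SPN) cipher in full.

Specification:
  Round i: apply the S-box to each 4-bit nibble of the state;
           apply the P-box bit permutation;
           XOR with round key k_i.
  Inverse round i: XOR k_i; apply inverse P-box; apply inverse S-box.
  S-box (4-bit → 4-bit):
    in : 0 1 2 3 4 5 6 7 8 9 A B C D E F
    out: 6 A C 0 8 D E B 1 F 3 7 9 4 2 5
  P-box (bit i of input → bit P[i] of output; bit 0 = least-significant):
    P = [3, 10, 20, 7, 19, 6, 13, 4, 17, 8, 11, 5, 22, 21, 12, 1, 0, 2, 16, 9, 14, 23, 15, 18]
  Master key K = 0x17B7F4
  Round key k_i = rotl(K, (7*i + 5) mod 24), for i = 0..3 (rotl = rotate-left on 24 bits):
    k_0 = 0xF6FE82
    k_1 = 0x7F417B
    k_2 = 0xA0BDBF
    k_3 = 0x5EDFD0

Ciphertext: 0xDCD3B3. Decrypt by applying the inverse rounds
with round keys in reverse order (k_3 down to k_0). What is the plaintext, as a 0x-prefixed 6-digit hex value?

s_0 = ciphertext = 0xDCD3B3
s_1 = InvRound(s_0, k_3) = 0xE845EE
s_2 = InvRound(s_1, k_2) = 0xF8FD93
s_3 = InvRound(s_2, k_1) = 0x6DD507
s_4 = InvRound(s_3, k_0) = 0xE93BF2

0xE93BF2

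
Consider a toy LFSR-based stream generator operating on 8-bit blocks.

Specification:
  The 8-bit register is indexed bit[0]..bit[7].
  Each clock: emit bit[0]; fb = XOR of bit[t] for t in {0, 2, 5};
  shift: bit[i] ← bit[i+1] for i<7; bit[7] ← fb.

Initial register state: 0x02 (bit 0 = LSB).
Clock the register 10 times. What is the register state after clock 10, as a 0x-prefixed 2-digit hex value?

0x84

reg_0 = 0x02
clock 1: out=0, reg = 0x01
clock 2: out=1, reg = 0x80
clock 3: out=0, reg = 0x40
clock 4: out=0, reg = 0x20
clock 5: out=0, reg = 0x90
clock 6: out=0, reg = 0x48
clock 7: out=0, reg = 0x24
clock 8: out=0, reg = 0x12
clock 9: out=0, reg = 0x09
clock 10: out=1, reg = 0x84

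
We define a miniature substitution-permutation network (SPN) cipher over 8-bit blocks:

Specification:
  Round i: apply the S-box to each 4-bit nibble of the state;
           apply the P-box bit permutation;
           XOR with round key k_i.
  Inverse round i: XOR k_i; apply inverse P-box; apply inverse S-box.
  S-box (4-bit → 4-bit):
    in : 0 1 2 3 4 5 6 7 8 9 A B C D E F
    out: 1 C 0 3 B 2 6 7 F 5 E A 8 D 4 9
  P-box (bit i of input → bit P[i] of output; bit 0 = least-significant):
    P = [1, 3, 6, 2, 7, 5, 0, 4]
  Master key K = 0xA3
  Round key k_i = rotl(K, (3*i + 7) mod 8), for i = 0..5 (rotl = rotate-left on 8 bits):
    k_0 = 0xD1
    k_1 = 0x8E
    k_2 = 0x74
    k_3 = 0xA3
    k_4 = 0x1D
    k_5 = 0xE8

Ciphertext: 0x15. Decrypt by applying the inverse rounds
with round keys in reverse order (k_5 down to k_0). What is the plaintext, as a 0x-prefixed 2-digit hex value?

s_0 = ciphertext = 0x15
s_1 = InvRound(s_0, k_5) = 0x8A
s_2 = InvRound(s_1, k_4) = 0xDF
s_3 = InvRound(s_2, k_3) = 0xBA
s_4 = InvRound(s_3, k_2) = 0x08
s_5 = InvRound(s_4, k_1) = 0x0F
s_6 = InvRound(s_5, k_0) = 0xF8

0xF8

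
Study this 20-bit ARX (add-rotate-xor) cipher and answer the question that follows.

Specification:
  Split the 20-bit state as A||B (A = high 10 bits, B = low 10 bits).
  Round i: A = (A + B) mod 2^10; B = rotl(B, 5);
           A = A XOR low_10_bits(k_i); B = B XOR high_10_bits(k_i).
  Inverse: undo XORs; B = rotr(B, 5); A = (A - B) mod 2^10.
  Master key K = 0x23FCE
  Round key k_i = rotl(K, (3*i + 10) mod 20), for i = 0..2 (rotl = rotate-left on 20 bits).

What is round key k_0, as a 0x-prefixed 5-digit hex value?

K = 0x23FCE
k_0 = rotl(K, (3*0+10) mod 20) = rotl(K, 10) = 0xF388F

0xF388F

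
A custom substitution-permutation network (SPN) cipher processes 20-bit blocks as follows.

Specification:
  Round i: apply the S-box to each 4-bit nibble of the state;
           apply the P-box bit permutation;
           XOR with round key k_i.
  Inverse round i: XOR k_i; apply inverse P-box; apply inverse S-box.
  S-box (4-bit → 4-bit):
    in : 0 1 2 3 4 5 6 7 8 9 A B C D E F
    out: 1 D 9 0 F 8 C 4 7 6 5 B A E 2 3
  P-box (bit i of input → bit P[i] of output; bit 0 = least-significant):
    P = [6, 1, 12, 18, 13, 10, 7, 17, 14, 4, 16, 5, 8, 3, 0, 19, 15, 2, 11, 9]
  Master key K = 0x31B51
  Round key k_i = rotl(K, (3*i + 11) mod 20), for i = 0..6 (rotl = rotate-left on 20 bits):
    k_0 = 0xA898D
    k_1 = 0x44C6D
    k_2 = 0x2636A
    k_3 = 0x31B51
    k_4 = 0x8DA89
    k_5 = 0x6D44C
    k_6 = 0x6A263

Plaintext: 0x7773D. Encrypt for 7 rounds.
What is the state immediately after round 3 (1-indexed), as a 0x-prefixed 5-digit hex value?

0x5243B

s_0 = plaintext = 0x7773D
s_1 = Round(s_0, k_0) = 0xF918E
s_2 = Round(s_1, k_1) = 0x5A8C2
s_3 = Round(s_2, k_2) = 0x5243B
s_4 = Round(s_3, k_3) = 0xE5823
s_5 = Round(s_4, k_4) = 0x3BA9D
s_6 = Round(s_5, k_5) = 0xB81C6
s_7 = Round(s_6, k_6) = 0x1754E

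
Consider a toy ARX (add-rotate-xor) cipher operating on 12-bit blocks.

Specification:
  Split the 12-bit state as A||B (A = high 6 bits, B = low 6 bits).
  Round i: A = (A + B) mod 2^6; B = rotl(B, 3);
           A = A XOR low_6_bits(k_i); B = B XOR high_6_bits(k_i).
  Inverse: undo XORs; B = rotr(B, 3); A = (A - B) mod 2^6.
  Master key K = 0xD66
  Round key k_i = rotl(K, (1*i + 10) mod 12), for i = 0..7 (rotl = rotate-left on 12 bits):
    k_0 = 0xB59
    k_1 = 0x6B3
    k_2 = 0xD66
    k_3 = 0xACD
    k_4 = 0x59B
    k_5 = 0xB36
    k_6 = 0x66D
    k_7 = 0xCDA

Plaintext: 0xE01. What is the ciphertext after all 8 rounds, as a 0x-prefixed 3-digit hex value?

0x215

s_0 = plaintext = 0xE01
s_1 = Round(s_0, k_0) = 0x825
s_2 = Round(s_1, k_1) = 0xDB6
s_3 = Round(s_2, k_2) = 0x283
s_4 = Round(s_3, k_3) = 0x033
s_5 = Round(s_4, k_4) = 0xA08
s_6 = Round(s_5, k_5) = 0x1AD
s_7 = Round(s_6, k_6) = 0x7B4
s_8 = Round(s_7, k_7) = 0x215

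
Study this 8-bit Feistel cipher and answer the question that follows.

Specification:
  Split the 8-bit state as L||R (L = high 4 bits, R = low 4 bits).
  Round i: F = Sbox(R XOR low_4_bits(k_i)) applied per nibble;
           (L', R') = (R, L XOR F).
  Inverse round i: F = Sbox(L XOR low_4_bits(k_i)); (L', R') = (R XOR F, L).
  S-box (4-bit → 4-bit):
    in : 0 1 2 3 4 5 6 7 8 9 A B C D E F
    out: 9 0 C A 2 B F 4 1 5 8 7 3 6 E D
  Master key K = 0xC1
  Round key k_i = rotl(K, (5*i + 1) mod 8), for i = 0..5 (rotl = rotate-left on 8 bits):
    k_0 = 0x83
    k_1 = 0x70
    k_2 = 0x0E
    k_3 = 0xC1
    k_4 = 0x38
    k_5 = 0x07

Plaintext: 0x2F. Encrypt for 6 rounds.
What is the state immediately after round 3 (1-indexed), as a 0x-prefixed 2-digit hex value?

0xF1

s_0 = plaintext = 0x2F
s_1 = Round(s_0, k_0) = 0xF1
s_2 = Round(s_1, k_1) = 0x1F
s_3 = Round(s_2, k_2) = 0xF1
s_4 = Round(s_3, k_3) = 0x16
s_5 = Round(s_4, k_4) = 0x6F
s_6 = Round(s_5, k_5) = 0xF7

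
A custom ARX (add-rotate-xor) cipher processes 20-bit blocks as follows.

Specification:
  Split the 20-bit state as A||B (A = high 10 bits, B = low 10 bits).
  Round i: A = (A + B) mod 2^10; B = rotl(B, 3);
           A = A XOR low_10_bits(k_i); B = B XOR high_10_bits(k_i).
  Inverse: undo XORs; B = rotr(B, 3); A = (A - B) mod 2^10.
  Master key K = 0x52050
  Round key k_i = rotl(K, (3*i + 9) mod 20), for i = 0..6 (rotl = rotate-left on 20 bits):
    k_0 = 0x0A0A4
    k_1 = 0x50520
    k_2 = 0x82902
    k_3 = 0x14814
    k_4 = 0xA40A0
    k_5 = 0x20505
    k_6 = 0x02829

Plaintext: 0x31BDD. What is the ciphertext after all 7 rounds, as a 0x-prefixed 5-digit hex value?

0x123B2

s_0 = plaintext = 0x31BDD
s_1 = Round(s_0, k_0) = 0x01EC7
s_2 = Round(s_1, k_1) = 0xFBB7C
s_3 = Round(s_2, k_2) = 0x9A1EC
s_4 = Round(s_3, k_3) = 0x10331
s_5 = Round(s_4, k_4) = 0xF471E
s_6 = Round(s_5, k_5) = 0xFA877
s_7 = Round(s_6, k_6) = 0x123B2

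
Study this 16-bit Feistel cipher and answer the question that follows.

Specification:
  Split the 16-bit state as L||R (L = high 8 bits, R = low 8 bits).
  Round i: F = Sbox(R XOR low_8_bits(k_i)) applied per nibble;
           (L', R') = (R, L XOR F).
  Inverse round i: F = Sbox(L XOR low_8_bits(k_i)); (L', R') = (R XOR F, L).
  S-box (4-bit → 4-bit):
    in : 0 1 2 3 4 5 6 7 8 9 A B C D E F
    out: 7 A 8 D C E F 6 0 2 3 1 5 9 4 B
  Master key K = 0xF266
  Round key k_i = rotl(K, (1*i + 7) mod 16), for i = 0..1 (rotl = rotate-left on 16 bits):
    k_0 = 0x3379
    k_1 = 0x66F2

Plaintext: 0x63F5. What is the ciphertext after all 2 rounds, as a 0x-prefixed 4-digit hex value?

0x66D9

s_0 = plaintext = 0x63F5
s_1 = Round(s_0, k_0) = 0xF566
s_2 = Round(s_1, k_1) = 0x66D9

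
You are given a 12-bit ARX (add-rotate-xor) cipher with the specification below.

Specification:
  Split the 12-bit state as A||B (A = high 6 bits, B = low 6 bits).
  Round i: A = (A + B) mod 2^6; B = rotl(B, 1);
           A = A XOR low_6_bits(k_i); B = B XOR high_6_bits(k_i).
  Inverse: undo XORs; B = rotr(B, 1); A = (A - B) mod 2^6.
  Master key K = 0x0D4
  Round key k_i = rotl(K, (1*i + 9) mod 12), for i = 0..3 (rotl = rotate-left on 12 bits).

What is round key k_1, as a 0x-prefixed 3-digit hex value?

0x035

K = 0x0D4
k_0 = rotl(K, (1*0+9) mod 12) = rotl(K, 9) = 0x81A
k_1 = rotl(K, (1*1+9) mod 12) = rotl(K, 10) = 0x035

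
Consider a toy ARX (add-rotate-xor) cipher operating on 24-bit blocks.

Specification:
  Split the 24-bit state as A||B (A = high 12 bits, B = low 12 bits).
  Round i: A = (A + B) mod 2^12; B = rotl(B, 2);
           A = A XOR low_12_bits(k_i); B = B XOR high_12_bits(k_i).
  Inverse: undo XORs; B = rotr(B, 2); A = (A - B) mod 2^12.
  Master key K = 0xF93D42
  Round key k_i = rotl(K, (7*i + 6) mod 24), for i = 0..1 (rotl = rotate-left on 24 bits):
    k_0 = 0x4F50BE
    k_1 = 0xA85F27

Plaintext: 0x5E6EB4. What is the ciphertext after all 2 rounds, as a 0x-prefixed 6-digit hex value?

s_0 = plaintext = 0x5E6EB4
s_1 = Round(s_0, k_0) = 0x424E26
s_2 = Round(s_1, k_1) = 0xD6D21E

0xD6D21E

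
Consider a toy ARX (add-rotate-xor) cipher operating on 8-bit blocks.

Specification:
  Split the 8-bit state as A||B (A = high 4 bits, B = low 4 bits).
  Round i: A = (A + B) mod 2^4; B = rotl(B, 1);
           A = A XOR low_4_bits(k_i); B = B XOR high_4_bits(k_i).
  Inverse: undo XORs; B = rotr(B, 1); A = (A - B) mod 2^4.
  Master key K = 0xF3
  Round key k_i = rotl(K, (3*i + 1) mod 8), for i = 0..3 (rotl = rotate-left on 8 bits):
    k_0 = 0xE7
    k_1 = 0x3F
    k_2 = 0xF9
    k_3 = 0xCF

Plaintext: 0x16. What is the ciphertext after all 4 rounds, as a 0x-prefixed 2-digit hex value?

0x1E

s_0 = plaintext = 0x16
s_1 = Round(s_0, k_0) = 0x02
s_2 = Round(s_1, k_1) = 0xD7
s_3 = Round(s_2, k_2) = 0xD1
s_4 = Round(s_3, k_3) = 0x1E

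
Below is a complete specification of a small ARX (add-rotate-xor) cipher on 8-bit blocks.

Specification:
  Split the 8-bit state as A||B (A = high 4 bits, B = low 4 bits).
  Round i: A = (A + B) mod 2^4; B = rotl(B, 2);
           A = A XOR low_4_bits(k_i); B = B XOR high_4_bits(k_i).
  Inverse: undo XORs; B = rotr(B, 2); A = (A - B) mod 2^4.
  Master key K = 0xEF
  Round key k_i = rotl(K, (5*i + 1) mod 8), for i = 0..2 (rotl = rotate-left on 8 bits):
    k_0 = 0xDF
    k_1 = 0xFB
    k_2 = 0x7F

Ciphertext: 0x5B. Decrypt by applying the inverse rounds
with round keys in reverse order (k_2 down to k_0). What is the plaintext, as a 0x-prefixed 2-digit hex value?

s_0 = ciphertext = 0x5B
s_1 = InvRound(s_0, k_2) = 0x73
s_2 = InvRound(s_1, k_1) = 0x93
s_3 = InvRound(s_2, k_0) = 0xBB

0xBB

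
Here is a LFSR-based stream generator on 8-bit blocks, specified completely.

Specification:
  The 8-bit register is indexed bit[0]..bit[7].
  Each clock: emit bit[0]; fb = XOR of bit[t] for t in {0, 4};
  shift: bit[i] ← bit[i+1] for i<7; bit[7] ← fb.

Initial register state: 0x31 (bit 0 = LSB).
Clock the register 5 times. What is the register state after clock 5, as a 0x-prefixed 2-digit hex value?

0x91

reg_0 = 0x31
clock 1: out=1, reg = 0x18
clock 2: out=0, reg = 0x8C
clock 3: out=0, reg = 0x46
clock 4: out=0, reg = 0x23
clock 5: out=1, reg = 0x91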